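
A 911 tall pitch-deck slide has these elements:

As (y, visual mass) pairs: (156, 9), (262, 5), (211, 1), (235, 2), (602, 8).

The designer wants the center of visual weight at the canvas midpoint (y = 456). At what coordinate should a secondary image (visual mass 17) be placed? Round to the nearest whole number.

y ≈ 644

With the secondary image, Σw becomes 9 + 5 + 1 + 2 + 8 + 17 = 42.
y: target moment 42×456 = 19152; current 9·156 + 5·262 + 1·211 + 2·235 + 8·602 = 8211; the secondary image supplies 10941, so y = 10941/17 ≈ 643.59.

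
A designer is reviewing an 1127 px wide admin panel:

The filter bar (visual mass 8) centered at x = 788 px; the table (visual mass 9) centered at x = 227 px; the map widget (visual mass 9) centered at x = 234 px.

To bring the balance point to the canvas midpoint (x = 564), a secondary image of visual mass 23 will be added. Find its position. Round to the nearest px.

x ≈ 747

New total weight: (8 + 9 + 9) + 23 = 49.
x: target moment 49×564 = 27636; current 8·788 + 9·227 + 9·234 = 10453; the secondary image supplies 17183, so x = 17183/23 ≈ 747.09.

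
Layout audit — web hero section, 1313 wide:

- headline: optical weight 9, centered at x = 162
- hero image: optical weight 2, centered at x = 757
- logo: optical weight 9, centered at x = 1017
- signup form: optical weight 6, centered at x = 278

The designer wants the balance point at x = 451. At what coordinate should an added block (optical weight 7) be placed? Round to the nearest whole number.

x ≈ 156

With the added block, Σw becomes 9 + 2 + 9 + 6 + 7 = 33.
x: need Σw·x = 33·451 = 14883. Existing = 9·162 + 2·757 + 9·1017 + 6·278 = 13793. Remainder 1090 / 7 ≈ 155.71.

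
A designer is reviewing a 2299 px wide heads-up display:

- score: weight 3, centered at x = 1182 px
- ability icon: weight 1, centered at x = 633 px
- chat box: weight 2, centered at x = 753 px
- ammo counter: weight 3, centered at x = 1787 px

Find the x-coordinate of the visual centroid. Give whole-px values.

x ≈ 1227

Weights sum to 3 + 1 + 2 + 3 = 9.
Σw·x = 3·1182 + 1·633 + 2·753 + 3·1787 = 11046, so x̄ = 11046/9 ≈ 1227.33.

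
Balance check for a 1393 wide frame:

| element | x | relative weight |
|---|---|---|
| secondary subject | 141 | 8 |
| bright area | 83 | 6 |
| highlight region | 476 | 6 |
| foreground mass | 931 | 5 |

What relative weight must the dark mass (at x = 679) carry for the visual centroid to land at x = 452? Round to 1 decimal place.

w ≈ 9.5

Existing Σw = 25 (8 + 6 + 6 + 5); existing moment 8·141 + 6·83 + 6·476 + 5·931 = 9137.
Balance at x = 452 requires (9137 + w·679) / (25 + w) = 452.
Rearranging, w·(679 − 452) = 452·25 − 9137 = 2163, so w ≈ 2163/227 = 9.53.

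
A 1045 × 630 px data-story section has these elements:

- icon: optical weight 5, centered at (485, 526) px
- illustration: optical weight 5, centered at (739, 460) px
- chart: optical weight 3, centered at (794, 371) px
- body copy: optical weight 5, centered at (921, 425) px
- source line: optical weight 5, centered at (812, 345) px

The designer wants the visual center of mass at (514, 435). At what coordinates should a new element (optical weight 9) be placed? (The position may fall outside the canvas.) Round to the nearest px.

(-80, 447)

New total weight: (5 + 5 + 3 + 5 + 5) + 9 = 32.
x: need Σw·x = 32·514 = 16448. Existing = 5·485 + 5·739 + 3·794 + 5·921 + 5·812 = 17167. Remainder -719 / 9 ≈ -79.89.
y: need Σw·y = 32·435 = 13920. Existing = 5·526 + 5·460 + 3·371 + 5·425 + 5·345 = 9893. Remainder 4027 / 9 ≈ 447.44.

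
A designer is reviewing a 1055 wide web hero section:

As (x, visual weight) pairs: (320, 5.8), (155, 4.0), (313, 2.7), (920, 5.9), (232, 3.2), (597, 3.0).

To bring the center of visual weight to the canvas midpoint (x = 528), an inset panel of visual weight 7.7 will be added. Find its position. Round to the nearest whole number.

x ≈ 750

New total weight: (5.8 + 4.0 + 2.7 + 5.9 + 3.2 + 3.0) + 7.7 = 32.3.
Along x: (11282.5 + 7.7·x) / 32.3 = 528 (existing moment 5.8·320 + 4.0·155 + 2.7·313 + 5.9·920 + 3.2·232 + 3.0·597 = 11282.5) ⇒ x = (17054.4 − 11282.5) / 7.7 ≈ 749.60.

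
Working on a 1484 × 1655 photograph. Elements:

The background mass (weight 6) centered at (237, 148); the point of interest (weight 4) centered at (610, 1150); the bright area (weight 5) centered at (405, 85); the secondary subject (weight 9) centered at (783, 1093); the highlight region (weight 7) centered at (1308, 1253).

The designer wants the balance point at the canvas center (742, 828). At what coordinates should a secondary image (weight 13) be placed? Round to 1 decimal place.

After adding the secondary image, total weight = 6 + 4 + 5 + 9 + 7 + 13 = 44.
x: target moment 44×742 = 32648; current 6·237 + 4·610 + 5·405 + 9·783 + 7·1308 = 22090; the secondary image supplies 10558, so x = 10558/13 ≈ 812.15.
y: target moment 44×828 = 36432; current 6·148 + 4·1150 + 5·85 + 9·1093 + 7·1253 = 24521; the secondary image supplies 11911, so y = 11911/13 ≈ 916.23.

(812.2, 916.2)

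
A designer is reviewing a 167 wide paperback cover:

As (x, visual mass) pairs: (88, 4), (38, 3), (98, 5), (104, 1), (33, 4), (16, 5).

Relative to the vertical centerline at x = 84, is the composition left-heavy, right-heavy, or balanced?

left-heavy

Σw = 4 + 3 + 5 + 1 + 4 + 5 = 22.
x: (4·88 + 3·38 + 5·98 + 1·104 + 4·33 + 5·16) / 22 = 1272 / 22 ≈ 57.82
57.8 lies left of the midline 84, so the layout is left-heavy.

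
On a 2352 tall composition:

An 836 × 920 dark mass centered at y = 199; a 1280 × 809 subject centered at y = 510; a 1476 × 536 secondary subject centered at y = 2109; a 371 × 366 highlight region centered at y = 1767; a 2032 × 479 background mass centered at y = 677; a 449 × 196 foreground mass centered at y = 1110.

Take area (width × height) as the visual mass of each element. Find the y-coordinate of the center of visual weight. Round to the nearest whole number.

y ≈ 882

Areas → weights: dark mass 836·920 = 769120, subject 1280·809 = 1035520, secondary subject 1476·536 = 791136, highlight region 371·366 = 135786, background mass 2032·479 = 973328, foreground mass 449·196 = 88004; Σw = 3792894.
Σw·y = 769120·199 + 1035520·510 + 791136·2109 + 135786·1767 + 973328·677 + 88004·1110 = 3346237262, so ȳ = 3346237262/3792894 ≈ 882.24.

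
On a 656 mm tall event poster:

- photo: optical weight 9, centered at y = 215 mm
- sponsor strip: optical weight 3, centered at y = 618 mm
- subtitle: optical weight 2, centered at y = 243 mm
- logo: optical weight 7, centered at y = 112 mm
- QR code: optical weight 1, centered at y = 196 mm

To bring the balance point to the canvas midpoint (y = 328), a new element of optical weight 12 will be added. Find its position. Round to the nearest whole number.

y ≈ 491

After adding the new element, total weight = 9 + 3 + 2 + 7 + 1 + 12 = 34.
y: target moment 34×328 = 11152; current 9·215 + 3·618 + 2·243 + 7·112 + 1·196 = 5255; the new element supplies 5897, so y = 5897/12 ≈ 491.42.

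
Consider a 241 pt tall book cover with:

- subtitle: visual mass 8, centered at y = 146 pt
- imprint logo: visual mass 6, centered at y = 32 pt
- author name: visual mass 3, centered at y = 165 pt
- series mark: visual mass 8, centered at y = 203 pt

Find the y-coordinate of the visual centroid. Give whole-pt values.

Total weight = 8 + 6 + 3 + 8 = 25.
Σw·y = 8·146 + 6·32 + 3·165 + 8·203 = 3479, so ȳ = 3479/25 ≈ 139.16.

y ≈ 139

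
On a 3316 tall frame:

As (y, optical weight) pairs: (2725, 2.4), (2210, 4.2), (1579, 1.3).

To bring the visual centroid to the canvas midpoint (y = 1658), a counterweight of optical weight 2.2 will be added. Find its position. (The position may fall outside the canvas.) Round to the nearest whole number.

New total weight: (2.4 + 4.2 + 1.3) + 2.2 = 10.1.
y: need Σw·y = 10.1·1658 = 16745.8. Existing = 2.4·2725 + 4.2·2210 + 1.3·1579 = 17874.7. Remainder -1128.9 / 2.2 ≈ -513.14.

y ≈ -513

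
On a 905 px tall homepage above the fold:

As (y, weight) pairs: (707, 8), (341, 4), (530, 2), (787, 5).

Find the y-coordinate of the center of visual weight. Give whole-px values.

y ≈ 632

Weights sum to 8 + 4 + 2 + 5 = 19.
Σw·y = 8·707 + 4·341 + 2·530 + 5·787 = 12015, so ȳ = 12015/19 ≈ 632.37.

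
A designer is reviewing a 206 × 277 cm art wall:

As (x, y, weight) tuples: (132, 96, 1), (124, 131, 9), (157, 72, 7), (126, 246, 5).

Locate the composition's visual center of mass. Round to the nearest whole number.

(135, 137)

Σw = 1 + 9 + 7 + 5 = 22.
x: (1·132 + 9·124 + 7·157 + 5·126) / 22 = 2977 / 22 ≈ 135.32
y: (1·96 + 9·131 + 7·72 + 5·246) / 22 = 3009 / 22 ≈ 136.77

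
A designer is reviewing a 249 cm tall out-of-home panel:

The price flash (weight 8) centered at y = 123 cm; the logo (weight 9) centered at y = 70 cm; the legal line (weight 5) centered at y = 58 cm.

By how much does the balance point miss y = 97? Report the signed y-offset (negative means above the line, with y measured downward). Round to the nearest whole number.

Σw = 8 + 9 + 5 = 22.
Σw·y = 8·123 + 9·70 + 5·58 = 1904, so ȳ = 1904/22 ≈ 86.55.
Offset from y = 97: 86.55 − 97 ≈ -10.45.

≈ -10 cm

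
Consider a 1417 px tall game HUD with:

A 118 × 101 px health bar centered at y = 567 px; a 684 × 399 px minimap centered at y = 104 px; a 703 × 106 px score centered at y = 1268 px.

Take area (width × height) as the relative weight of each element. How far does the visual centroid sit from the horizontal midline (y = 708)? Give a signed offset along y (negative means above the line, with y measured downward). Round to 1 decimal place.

Areas → weights: health bar 118·101 = 11918, minimap 684·399 = 272916, score 703·106 = 74518; Σw = 359352.
Σw·y = 11918·567 + 272916·104 + 74518·1268 = 129629594, so ȳ = 129629594/359352 ≈ 360.73.
Difference: 360.73 − 708 ≈ -347.27.

≈ -347.3 px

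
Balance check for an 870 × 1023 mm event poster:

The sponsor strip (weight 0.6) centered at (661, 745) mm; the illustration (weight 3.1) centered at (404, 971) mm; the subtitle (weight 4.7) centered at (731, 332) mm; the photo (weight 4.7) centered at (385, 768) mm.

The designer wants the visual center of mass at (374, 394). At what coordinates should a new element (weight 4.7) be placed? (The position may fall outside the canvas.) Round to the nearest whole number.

(-50, -343)

New total weight: (0.6 + 3.1 + 4.7 + 4.7) + 4.7 = 17.8.
Along x: (6894.2 + 4.7·x) / 17.8 = 374 (existing moment 0.6·661 + 3.1·404 + 4.7·731 + 4.7·385 = 6894.2) ⇒ x = (6657.2 − 6894.2) / 4.7 ≈ -50.43.
Along y: (8627.1 + 4.7·y) / 17.8 = 394 (existing moment 0.6·745 + 3.1·971 + 4.7·332 + 4.7·768 = 8627.1) ⇒ y = (7013.2 − 8627.1) / 4.7 ≈ -343.38.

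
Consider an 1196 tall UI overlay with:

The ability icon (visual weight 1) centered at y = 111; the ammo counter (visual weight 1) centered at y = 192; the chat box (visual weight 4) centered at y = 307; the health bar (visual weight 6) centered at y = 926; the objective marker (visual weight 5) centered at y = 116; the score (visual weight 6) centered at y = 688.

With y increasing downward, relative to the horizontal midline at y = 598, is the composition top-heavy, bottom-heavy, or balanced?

top-heavy

Σw = 1 + 1 + 4 + 6 + 5 + 6 = 23.
Σw·y = 1·111 + 1·192 + 4·307 + 6·926 + 5·116 + 6·688 = 11795, so ȳ = 11795/23 ≈ 512.83.
512.8 vs midline 598 → top-heavy.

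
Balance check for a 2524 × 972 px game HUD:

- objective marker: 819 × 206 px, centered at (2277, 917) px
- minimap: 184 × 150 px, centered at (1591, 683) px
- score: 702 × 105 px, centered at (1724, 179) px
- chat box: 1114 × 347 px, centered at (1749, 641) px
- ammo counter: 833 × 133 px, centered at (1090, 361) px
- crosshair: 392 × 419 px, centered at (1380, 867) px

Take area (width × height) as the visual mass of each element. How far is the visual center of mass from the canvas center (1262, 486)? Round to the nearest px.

≈ 467 px

Taking area as weight: objective marker 819·206 = 168714, minimap 184·150 = 27600, score 702·105 = 73710, chat box 1114·347 = 386558, ammo counter 833·133 = 110789, crosshair 392·419 = 164248. Sum 931619.
Σw·x = 1578661610; x̄ = 1578661610/931619 ≈ 1694.54.
y: moment 616937151 / weight 931619 ≈ 662.22
Offset from (1262, 486): Δx ≈ 432.54, Δy ≈ 176.22; distance = √(Δx² + Δy²) ≈ 467.06.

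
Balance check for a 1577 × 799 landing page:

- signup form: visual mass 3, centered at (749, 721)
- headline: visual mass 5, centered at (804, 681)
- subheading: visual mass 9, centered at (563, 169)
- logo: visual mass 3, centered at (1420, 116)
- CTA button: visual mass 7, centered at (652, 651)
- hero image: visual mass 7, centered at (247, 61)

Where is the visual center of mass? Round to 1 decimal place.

(643.7, 365.3)

Σw = 3 + 5 + 9 + 3 + 7 + 7 = 34.
x: moment 21887 / weight 34 ≈ 643.74
y: moment 12421 / weight 34 ≈ 365.32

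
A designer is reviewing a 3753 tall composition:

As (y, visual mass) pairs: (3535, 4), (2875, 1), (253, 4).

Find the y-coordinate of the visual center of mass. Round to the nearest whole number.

y ≈ 2003

Weights sum to 4 + 1 + 4 = 9.
y-moment: 4·3535 + 1·2875 + 4·253 = 18027; centroid 18027/9 ≈ 2003.00.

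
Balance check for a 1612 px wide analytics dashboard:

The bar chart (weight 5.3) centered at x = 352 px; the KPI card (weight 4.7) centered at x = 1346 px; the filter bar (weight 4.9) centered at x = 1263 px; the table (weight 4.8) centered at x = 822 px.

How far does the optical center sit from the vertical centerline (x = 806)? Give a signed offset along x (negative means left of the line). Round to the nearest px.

≈ 124 px

Σw = 5.3 + 4.7 + 4.9 + 4.8 = 19.7.
x: (5.3·352 + 4.7·1346 + 4.9·1263 + 4.8·822) / 19.7 = 18326.1 / 19.7 ≈ 930.26
Offset from x = 806: 930.26 − 806 ≈ 124.26.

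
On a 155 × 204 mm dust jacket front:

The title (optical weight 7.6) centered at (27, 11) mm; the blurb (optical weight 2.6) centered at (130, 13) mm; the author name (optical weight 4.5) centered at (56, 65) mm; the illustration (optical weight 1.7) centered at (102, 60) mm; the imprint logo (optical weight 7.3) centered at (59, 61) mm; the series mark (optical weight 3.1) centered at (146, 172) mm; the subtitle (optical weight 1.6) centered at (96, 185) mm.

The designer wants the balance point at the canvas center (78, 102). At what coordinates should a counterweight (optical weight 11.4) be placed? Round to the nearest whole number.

(96, 199)

With the counterweight, Σw becomes 7.6 + 2.6 + 4.5 + 1.7 + 7.3 + 3.1 + 1.6 + 11.4 = 39.8.
Along x: (2005.5 + 11.4·x) / 39.8 = 78 (existing moment 7.6·27 + 2.6·130 + 4.5·56 + 1.7·102 + 7.3·59 + 3.1·146 + 1.6·96 = 2005.5) ⇒ x = (3104.4 − 2005.5) / 11.4 ≈ 96.39.
Along y: (1786.4 + 11.4·y) / 39.8 = 102 (existing moment 7.6·11 + 2.6·13 + 4.5·65 + 1.7·60 + 7.3·61 + 3.1·172 + 1.6·185 = 1786.4) ⇒ y = (4059.6 − 1786.4) / 11.4 ≈ 199.40.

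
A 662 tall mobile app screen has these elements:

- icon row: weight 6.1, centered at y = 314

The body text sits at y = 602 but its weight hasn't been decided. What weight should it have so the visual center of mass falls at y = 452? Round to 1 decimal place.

w ≈ 5.6

Known: weight 6.1 with moment 6.1·314 = 1915.4.
Balance at y = 452 requires (1915.4 + w·602) / (6.1 + w) = 452.
Solving: w = (452·6.1 − 1915.4) / (602 − 452) = 841.8 / 150 ≈ 5.61.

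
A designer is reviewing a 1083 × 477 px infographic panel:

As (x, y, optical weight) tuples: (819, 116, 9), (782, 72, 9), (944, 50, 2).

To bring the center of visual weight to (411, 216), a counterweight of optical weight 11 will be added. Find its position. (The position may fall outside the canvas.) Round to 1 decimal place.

(-323.3, 445.8)

With the counterweight, Σw becomes 9 + 9 + 2 + 11 = 31.
x: target moment 31×411 = 12741; current 9·819 + 9·782 + 2·944 = 16297; the counterweight supplies -3556, so x = -3556/11 ≈ -323.27.
y: target moment 31×216 = 6696; current 9·116 + 9·72 + 2·50 = 1792; the counterweight supplies 4904, so y = 4904/11 ≈ 445.82.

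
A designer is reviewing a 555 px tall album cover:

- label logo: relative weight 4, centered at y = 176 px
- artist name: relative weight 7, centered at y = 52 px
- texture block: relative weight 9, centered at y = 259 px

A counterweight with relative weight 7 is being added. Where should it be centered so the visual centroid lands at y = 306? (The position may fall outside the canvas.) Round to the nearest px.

y ≈ 695

New total weight: (4 + 7 + 9) + 7 = 27.
Along y: (3399 + 7·y) / 27 = 306 (existing moment 4·176 + 7·52 + 9·259 = 3399) ⇒ y = (8262 − 3399) / 7 ≈ 694.71.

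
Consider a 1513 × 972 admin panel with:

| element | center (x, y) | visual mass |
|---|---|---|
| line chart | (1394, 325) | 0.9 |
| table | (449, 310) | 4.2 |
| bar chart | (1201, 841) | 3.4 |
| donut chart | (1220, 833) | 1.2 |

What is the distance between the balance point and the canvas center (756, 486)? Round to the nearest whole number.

≈ 159

Total weight = 0.9 + 4.2 + 3.4 + 1.2 = 9.7.
x: (0.9·1394 + 4.2·449 + 3.4·1201 + 1.2·1220) / 9.7 = 8687.8 / 9.7 ≈ 895.65
y: (0.9·325 + 4.2·310 + 3.4·841 + 1.2·833) / 9.7 = 5453.5 / 9.7 ≈ 562.22
From (756, 486): dx = 139.65, dy = 76.22, so the distance is √(dx²+dy²) ≈ 159.09.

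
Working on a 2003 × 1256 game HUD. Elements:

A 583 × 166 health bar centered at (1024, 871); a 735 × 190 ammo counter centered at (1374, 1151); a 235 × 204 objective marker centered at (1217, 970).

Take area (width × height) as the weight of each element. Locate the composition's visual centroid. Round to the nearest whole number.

(1228, 1025)

Areas: health bar 583·166 = 96778, ammo counter 735·190 = 139650, objective marker 235·204 = 47940. Total weight = 284368.
x-moment: 96778·1024 + 139650·1374 + 47940·1217 = 349322752; centroid 349322752/284368 ≈ 1228.42.
y-moment: 96778·871 + 139650·1151 + 47940·970 = 291532588; centroid 291532588/284368 ≈ 1025.19.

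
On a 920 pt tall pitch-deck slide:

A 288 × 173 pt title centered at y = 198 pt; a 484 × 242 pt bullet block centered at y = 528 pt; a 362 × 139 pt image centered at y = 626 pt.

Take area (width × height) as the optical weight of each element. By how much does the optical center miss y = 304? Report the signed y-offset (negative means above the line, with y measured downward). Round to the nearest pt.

≈ 171 pt

Taking area as weight: title 288·173 = 49824, bullet block 484·242 = 117128, image 362·139 = 50318. Sum 217270.
y-moment: 49824·198 + 117128·528 + 50318·626 = 103207804; centroid 103207804/217270 ≈ 475.02.
Difference: 475.02 − 304 ≈ 171.02.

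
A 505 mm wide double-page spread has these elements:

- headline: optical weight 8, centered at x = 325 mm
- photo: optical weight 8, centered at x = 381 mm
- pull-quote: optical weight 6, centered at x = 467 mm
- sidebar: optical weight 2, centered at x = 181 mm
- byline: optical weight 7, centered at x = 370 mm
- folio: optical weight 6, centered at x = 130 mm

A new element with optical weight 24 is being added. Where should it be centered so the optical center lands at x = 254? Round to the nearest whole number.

New total weight: (8 + 8 + 6 + 2 + 7 + 6) + 24 = 61.
x: target moment 61×254 = 15494; current 8·325 + 8·381 + 6·467 + 2·181 + 7·370 + 6·130 = 12182; the new element supplies 3312, so x = 3312/24 ≈ 138.00.

x ≈ 138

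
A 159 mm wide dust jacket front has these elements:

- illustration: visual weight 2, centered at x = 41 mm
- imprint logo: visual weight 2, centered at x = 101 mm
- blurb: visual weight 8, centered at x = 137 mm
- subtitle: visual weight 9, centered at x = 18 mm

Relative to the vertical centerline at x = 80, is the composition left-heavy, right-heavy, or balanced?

Σw = 2 + 2 + 8 + 9 = 21.
x-moment: 2·41 + 2·101 + 8·137 + 9·18 = 1542; centroid 1542/21 ≈ 73.43.
73.4 lies left of the midline 80, so the layout is left-heavy.

left-heavy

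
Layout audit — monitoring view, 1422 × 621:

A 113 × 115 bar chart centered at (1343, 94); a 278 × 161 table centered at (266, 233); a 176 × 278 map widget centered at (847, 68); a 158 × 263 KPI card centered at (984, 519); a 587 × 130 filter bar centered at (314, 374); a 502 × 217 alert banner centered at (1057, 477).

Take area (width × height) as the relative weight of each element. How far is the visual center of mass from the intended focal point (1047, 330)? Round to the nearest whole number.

≈ 296

Areas: bar chart 113·115 = 12995, table 278·161 = 44758, map widget 176·278 = 48928, KPI card 158·263 = 41554, filter bar 587·130 = 76310, alert banner 502·217 = 108934. Total weight = 333479.
x: moment 250793643 / weight 333479 ≈ 752.05
y: moment 117045232 / weight 333479 ≈ 350.98
From (1047, 330): dx = -294.95, dy = 20.98, so the distance is √(dx²+dy²) ≈ 295.69.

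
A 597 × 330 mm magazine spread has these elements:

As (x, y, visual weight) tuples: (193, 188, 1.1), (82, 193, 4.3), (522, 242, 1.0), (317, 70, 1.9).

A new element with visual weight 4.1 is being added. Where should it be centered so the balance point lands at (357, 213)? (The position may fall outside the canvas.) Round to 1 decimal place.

(667.7, 299.9)

After adding the new element, total weight = 1.1 + 4.3 + 1.0 + 1.9 + 4.1 = 12.4.
x: need Σw·x = 12.4·357 = 4426.8. Existing = 1.1·193 + 4.3·82 + 1.0·522 + 1.9·317 = 1689.2. Remainder 2737.6 / 4.1 ≈ 667.71.
y: need Σw·y = 12.4·213 = 2641.2. Existing = 1.1·188 + 4.3·193 + 1.0·242 + 1.9·70 = 1411.7. Remainder 1229.5 / 4.1 ≈ 299.88.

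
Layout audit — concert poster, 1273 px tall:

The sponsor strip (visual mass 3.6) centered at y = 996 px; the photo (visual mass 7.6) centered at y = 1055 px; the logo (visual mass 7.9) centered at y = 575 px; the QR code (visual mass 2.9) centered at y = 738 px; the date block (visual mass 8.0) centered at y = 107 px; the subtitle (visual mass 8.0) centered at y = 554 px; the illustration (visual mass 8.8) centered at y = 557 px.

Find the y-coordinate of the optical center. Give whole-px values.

Σw = 3.6 + 7.6 + 7.9 + 2.9 + 8.0 + 8.0 + 8.8 = 46.8.
Σw·y = 28475.9; ȳ = 28475.9/46.8 ≈ 608.46.

y ≈ 608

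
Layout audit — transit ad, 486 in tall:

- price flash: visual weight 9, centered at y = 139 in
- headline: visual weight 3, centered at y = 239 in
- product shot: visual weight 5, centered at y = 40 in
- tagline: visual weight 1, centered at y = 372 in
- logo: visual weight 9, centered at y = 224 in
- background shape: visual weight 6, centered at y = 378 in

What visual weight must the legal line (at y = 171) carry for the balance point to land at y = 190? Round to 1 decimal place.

w ≈ 29.2

Known weights sum to 9 + 3 + 5 + 1 + 9 + 6 = 33; their moment is 9·139 + 3·239 + 5·40 + 1·372 + 9·224 + 6·378 = 6824.
Set Σw·y/Σw = 190: (6824 + 171w) = 190·(33 + w).
So w = (190·33 − 6824)/(171 − 190) = -554/-19 ≈ 29.16.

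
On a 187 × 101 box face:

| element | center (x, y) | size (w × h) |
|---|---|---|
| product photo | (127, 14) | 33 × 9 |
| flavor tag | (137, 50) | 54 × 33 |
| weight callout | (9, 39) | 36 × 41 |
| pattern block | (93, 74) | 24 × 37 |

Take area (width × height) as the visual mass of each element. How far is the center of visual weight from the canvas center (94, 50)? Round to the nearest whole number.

≈ 9

Areas: product photo 33·9 = 297, flavor tag 54·33 = 1782, weight callout 36·41 = 1476, pattern block 24·37 = 888. Total weight = 4443.
x: (297·127 + 1782·137 + 1476·9 + 888·93) / 4443 = 377721 / 4443 ≈ 85.01
y: (297·14 + 1782·50 + 1476·39 + 888·74) / 4443 = 216534 / 4443 ≈ 48.74
From (94, 50): dx = -8.99, dy = -1.26, so the distance is √(dx²+dy²) ≈ 9.07.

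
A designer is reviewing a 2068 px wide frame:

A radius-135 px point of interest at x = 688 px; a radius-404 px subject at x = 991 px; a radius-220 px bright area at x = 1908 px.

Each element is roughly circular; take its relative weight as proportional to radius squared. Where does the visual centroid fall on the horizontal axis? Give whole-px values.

x ≈ 1160

r² weights: point of interest 135² = 18225, subject 404² = 163216, bright area 220² = 48400. Total = 229841.
x-moment: 18225·688 + 163216·991 + 48400·1908 = 266633056; centroid 266633056/229841 ≈ 1160.08.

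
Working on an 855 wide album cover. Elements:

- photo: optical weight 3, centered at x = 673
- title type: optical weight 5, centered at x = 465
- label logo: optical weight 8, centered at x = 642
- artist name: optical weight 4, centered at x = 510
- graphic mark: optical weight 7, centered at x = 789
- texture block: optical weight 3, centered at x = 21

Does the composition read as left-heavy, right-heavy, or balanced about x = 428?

Total weight = 3 + 5 + 8 + 4 + 7 + 3 = 30.
x-moment: 3·673 + 5·465 + 8·642 + 4·510 + 7·789 + 3·21 = 17106; centroid 17106/30 ≈ 570.20.
570.2 vs midline 428 → right-heavy.

right-heavy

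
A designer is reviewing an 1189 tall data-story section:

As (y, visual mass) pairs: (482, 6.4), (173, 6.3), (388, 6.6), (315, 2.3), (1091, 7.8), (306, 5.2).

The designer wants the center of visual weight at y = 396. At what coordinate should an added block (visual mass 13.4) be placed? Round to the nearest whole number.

After adding the added block, total weight = 6.4 + 6.3 + 6.6 + 2.3 + 7.8 + 5.2 + 13.4 = 48.0.
y: target moment 48.0×396 = 19008.0; current 6.4·482 + 6.3·173 + 6.6·388 + 2.3·315 + 7.8·1091 + 5.2·306 = 17561.0; the added block supplies 1447.0, so y = 1447.0/13.4 ≈ 107.99.

y ≈ 108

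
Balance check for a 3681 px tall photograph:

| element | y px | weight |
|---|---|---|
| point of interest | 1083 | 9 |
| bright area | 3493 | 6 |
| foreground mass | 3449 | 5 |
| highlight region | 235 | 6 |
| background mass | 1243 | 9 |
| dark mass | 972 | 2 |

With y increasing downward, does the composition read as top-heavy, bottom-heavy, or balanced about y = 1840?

top-heavy

Weights sum to 9 + 6 + 5 + 6 + 9 + 2 = 37.
y: moment 62491 / weight 37 ≈ 1688.95
1688.9 lies above (smaller y than) the midline 1840, so the layout is top-heavy.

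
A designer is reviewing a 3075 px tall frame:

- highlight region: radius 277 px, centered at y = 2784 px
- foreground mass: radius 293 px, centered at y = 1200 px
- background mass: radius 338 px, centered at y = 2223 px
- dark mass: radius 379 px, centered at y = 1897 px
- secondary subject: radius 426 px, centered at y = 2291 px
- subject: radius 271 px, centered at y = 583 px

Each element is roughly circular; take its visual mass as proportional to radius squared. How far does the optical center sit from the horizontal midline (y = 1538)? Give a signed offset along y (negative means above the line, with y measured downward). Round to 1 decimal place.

≈ 389.3 px

r² weights: highlight region 277² = 76729, foreground mass 293² = 85849, background mass 338² = 114244, dark mass 379² = 143641, secondary subject 426² = 181476, subject 271² = 73441. Total = 675380.
y-moment: 76729·2784 + 85849·1200 + 114244·2223 + 143641·1897 + 181476·2291 + 73441·583 = 1301661344; centroid 1301661344/675380 ≈ 1927.30.
Difference: 1927.30 − 1538 ≈ 389.30.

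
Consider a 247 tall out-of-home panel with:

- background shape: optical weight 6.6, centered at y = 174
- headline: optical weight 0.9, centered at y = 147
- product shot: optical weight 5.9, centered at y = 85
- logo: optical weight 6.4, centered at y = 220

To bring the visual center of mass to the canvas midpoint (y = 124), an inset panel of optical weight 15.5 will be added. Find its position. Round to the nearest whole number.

After adding the inset panel, total weight = 6.6 + 0.9 + 5.9 + 6.4 + 15.5 = 35.3.
y: target moment 35.3×124 = 4377.2; current 6.6·174 + 0.9·147 + 5.9·85 + 6.4·220 = 3190.2; the inset panel supplies 1187.0, so y = 1187.0/15.5 ≈ 76.58.

y ≈ 77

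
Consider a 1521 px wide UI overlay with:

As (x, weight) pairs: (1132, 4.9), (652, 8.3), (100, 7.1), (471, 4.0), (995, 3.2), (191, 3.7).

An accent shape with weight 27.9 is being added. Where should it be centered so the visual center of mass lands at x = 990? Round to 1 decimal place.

x ≈ 1471.9

After adding the accent shape, total weight = 4.9 + 8.3 + 7.1 + 4.0 + 3.2 + 3.7 + 27.9 = 59.1.
Along x: (17443.1 + 27.9·x) / 59.1 = 990 (existing moment 4.9·1132 + 8.3·652 + 7.1·100 + 4.0·471 + 3.2·995 + 3.7·191 = 17443.1) ⇒ x = (58509.0 − 17443.1) / 27.9 ≈ 1471.90.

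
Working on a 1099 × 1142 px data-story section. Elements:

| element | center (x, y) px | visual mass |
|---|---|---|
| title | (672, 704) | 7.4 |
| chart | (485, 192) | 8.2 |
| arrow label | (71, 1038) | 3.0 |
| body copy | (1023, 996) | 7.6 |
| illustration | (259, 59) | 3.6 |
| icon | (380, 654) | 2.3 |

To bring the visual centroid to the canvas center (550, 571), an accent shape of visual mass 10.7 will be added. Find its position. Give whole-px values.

New total weight: (7.4 + 8.2 + 3.0 + 7.6 + 3.6 + 2.3) + 10.7 = 42.8.
x: target moment 42.8×550 = 23540.0; current 7.4·672 + 8.2·485 + 3.0·71 + 7.6·1023 + 3.6·259 + 2.3·380 = 18744.0; the accent shape supplies 4796.0, so x = 4796.0/10.7 ≈ 448.22.
y: target moment 42.8×571 = 24438.8; current 7.4·704 + 8.2·192 + 3.0·1038 + 7.6·996 + 3.6·59 + 2.3·654 = 19184.2; the accent shape supplies 5254.6, so y = 5254.6/10.7 ≈ 491.08.

(448, 491)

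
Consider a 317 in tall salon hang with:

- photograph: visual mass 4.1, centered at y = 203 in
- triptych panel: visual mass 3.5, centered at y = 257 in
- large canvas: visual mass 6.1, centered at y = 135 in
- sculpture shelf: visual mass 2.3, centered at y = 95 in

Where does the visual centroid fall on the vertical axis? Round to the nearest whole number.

Total weight = 4.1 + 3.5 + 6.1 + 2.3 = 16.0.
y: (4.1·203 + 3.5·257 + 6.1·135 + 2.3·95) / 16.0 = 2773.8 / 16.0 ≈ 173.36

y ≈ 173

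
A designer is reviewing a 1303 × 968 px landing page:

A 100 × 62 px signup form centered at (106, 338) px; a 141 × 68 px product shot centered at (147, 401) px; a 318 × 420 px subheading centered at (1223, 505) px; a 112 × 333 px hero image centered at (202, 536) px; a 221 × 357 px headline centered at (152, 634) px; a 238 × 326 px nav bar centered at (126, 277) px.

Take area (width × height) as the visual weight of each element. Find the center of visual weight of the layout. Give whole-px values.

(567, 481)

Areas: signup form 100·62 = 6200, product shot 141·68 = 9588, subheading 318·420 = 133560, hero image 112·333 = 37296, headline 221·357 = 78897, nav bar 238·326 = 77588. Total weight = 343129.
x-moment: 6200·106 + 9588·147 + 133560·1223 + 37296·202 + 78897·152 + 77588·126 = 194712740; centroid 194712740/343129 ≈ 567.46.
y-moment: 6200·338 + 9588·401 + 133560·505 + 37296·536 + 78897·634 + 77588·277 = 164891418; centroid 164891418/343129 ≈ 480.55.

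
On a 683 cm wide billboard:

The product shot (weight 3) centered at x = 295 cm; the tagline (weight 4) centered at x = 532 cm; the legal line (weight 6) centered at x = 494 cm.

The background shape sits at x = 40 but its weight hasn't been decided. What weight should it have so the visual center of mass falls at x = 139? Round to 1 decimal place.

w ≈ 42.1

Known weights sum to 3 + 4 + 6 = 13; their moment is 3·295 + 4·532 + 6·494 = 5977.
Set Σw·x/Σw = 139: (5977 + 40w) = 139·(13 + w).
So w = (139·13 − 5977)/(40 − 139) = -4170/-99 ≈ 42.12.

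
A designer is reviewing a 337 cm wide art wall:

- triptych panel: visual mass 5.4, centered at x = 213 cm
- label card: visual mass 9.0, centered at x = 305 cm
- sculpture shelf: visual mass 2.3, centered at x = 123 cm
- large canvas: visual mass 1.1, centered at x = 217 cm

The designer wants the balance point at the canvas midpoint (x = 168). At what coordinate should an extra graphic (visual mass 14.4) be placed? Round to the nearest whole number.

New total weight: (5.4 + 9.0 + 2.3 + 1.1) + 14.4 = 32.2.
x: need Σw·x = 32.2·168 = 5409.6. Existing = 5.4·213 + 9.0·305 + 2.3·123 + 1.1·217 = 4416.8. Remainder 992.8 / 14.4 ≈ 68.94.

x ≈ 69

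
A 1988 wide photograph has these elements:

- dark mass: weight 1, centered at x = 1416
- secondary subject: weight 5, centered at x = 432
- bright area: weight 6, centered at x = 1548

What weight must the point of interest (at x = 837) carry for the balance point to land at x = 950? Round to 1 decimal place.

w ≈ 13.0

Known weights sum to 1 + 5 + 6 = 12; their moment is 1·1416 + 5·432 + 6·1548 = 12864.
Balance at x = 950 requires (12864 + w·837) / (12 + w) = 950.
Rearranging, w·(837 − 950) = 950·12 − 12864 = -1464, so w ≈ -1464/-113 = 12.96.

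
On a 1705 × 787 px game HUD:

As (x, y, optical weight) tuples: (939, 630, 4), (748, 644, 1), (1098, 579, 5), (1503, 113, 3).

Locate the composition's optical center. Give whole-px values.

Total weight = 4 + 1 + 5 + 3 = 13.
Σw·x = 4·939 + 1·748 + 5·1098 + 3·1503 = 14503, so x̄ = 14503/13 ≈ 1115.62.
Σw·y = 4·630 + 1·644 + 5·579 + 3·113 = 6398, so ȳ = 6398/13 ≈ 492.15.

(1116, 492)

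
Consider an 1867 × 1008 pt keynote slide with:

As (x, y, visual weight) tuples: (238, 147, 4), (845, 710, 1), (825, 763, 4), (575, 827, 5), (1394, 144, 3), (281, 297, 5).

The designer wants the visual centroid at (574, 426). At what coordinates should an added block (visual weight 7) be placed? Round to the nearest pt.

After adding the added block, total weight = 4 + 1 + 4 + 5 + 3 + 5 + 7 = 29.
Along x: (13559 + 7·x) / 29 = 574 (existing moment 4·238 + 1·845 + 4·825 + 5·575 + 3·1394 + 5·281 = 13559) ⇒ x = (16646 − 13559) / 7 ≈ 441.00.
Along y: (10402 + 7·y) / 29 = 426 (existing moment 4·147 + 1·710 + 4·763 + 5·827 + 3·144 + 5·297 = 10402) ⇒ y = (12354 − 10402) / 7 ≈ 278.86.

(441, 279)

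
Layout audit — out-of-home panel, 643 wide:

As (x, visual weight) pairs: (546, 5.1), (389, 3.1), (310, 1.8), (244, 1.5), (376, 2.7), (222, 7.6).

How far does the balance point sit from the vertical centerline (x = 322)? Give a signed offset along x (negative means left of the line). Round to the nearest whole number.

Weights sum to 5.1 + 3.1 + 1.8 + 1.5 + 2.7 + 7.6 = 21.8.
x: moment 7616.9 / weight 21.8 ≈ 349.40
Difference: 349.40 − 322 ≈ 27.40.

≈ 27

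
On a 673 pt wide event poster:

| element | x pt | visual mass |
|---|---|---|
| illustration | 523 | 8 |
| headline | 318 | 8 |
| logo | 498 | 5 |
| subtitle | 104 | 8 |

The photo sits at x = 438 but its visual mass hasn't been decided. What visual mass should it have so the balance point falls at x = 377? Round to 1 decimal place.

w ≈ 14.5

Existing Σw = 29 (8 + 8 + 5 + 8); existing moment 8·523 + 8·318 + 5·498 + 8·104 = 10050.
Set Σw·x/Σw = 377: (10050 + 438w) = 377·(29 + w).
So w = (377·29 − 10050)/(438 − 377) = 883/61 ≈ 14.48.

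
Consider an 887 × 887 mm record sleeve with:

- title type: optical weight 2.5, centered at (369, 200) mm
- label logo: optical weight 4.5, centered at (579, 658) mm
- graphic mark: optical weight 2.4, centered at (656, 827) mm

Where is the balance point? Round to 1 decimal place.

(542.8, 579.3)

Weights sum to 2.5 + 4.5 + 2.4 = 9.4.
x: (2.5·369 + 4.5·579 + 2.4·656) / 9.4 = 5102.4 / 9.4 ≈ 542.81
y: (2.5·200 + 4.5·658 + 2.4·827) / 9.4 = 5445.8 / 9.4 ≈ 579.34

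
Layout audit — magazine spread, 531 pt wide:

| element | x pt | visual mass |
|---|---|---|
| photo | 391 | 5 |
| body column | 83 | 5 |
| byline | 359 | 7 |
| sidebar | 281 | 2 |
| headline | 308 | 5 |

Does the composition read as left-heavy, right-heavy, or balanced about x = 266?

right-heavy

Total weight = 5 + 5 + 7 + 2 + 5 = 24.
x: (5·391 + 5·83 + 7·359 + 2·281 + 5·308) / 24 = 6985 / 24 ≈ 291.04
291.0 lies right of the midline 266, so the layout is right-heavy.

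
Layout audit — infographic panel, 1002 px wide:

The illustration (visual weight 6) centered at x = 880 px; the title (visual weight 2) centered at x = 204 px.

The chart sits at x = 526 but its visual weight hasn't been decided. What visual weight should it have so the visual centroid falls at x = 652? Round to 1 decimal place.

w ≈ 3.7

Known weights sum to 6 + 2 = 8; their moment is 6·880 + 2·204 = 5688.
For the centroid to hit 652: (5688 + w·526) / (8 + w) = 652.
Rearranging, w·(526 − 652) = 652·8 − 5688 = -472, so w ≈ -472/-126 = 3.75.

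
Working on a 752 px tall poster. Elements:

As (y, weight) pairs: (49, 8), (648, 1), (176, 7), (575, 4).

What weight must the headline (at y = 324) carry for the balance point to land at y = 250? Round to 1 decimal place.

w ≈ 5.8

Existing Σw = 20 (8 + 1 + 7 + 4); existing moment 8·49 + 1·648 + 7·176 + 4·575 = 4572.
Set Σw·y/Σw = 250: (4572 + 324w) = 250·(20 + w).
Rearranging, w·(324 − 250) = 250·20 − 4572 = 428, so w ≈ 428/74 = 5.78.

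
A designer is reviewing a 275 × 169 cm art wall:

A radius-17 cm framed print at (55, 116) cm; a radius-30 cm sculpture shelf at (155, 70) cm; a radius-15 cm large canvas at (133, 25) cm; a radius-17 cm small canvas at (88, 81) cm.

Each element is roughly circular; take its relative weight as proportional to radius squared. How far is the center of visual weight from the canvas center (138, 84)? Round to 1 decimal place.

r² weights: framed print 17² = 289, sculpture shelf 30² = 900, large canvas 15² = 225, small canvas 17² = 289. Total = 1703.
x: (289·55 + 900·155 + 225·133 + 289·88) / 1703 = 210752 / 1703 ≈ 123.75
y: (289·116 + 900·70 + 225·25 + 289·81) / 1703 = 125558 / 1703 ≈ 73.73
Offset from (138, 84): Δx ≈ -14.25, Δy ≈ -10.27; distance = √(Δx² + Δy²) ≈ 17.56.

≈ 17.6 cm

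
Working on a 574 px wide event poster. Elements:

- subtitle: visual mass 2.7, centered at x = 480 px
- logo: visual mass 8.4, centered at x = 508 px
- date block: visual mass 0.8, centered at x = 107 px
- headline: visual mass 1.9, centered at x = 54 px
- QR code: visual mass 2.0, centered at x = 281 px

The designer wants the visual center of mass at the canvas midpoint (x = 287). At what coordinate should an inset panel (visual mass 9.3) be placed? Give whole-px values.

With the inset panel, Σw becomes 2.7 + 8.4 + 0.8 + 1.9 + 2.0 + 9.3 = 25.1.
Along x: (6313.4 + 9.3·x) / 25.1 = 287 (existing moment 2.7·480 + 8.4·508 + 0.8·107 + 1.9·54 + 2.0·281 = 6313.4) ⇒ x = (7203.7 − 6313.4) / 9.3 ≈ 95.73.

x ≈ 96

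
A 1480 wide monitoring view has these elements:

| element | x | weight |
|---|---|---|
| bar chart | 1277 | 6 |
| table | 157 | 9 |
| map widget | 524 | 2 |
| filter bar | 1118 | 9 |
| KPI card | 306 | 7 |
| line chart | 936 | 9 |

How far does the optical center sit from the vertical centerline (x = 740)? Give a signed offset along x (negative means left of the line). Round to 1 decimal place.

≈ -7.8

Total weight = 6 + 9 + 2 + 9 + 7 + 9 = 42.
x: moment 30751 / weight 42 ≈ 732.17
Against x = 740, that's 732.17 − 740 = -7.83.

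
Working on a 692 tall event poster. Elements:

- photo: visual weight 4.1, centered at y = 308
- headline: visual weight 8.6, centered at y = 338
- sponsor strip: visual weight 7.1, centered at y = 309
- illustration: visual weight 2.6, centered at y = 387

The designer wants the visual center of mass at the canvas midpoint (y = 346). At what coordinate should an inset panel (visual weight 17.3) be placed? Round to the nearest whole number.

y ≈ 368

New total weight: (4.1 + 8.6 + 7.1 + 2.6) + 17.3 = 39.7.
Along y: (7369.7 + 17.3·y) / 39.7 = 346 (existing moment 4.1·308 + 8.6·338 + 7.1·309 + 2.6·387 = 7369.7) ⇒ y = (13736.2 − 7369.7) / 17.3 ≈ 368.01.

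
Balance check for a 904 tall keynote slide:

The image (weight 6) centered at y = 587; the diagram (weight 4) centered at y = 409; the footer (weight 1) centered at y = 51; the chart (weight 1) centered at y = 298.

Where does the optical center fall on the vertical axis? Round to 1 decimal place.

y ≈ 458.9

Σw = 6 + 4 + 1 + 1 = 12.
Σw·y = 6·587 + 4·409 + 1·51 + 1·298 = 5507, so ȳ = 5507/12 ≈ 458.92.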